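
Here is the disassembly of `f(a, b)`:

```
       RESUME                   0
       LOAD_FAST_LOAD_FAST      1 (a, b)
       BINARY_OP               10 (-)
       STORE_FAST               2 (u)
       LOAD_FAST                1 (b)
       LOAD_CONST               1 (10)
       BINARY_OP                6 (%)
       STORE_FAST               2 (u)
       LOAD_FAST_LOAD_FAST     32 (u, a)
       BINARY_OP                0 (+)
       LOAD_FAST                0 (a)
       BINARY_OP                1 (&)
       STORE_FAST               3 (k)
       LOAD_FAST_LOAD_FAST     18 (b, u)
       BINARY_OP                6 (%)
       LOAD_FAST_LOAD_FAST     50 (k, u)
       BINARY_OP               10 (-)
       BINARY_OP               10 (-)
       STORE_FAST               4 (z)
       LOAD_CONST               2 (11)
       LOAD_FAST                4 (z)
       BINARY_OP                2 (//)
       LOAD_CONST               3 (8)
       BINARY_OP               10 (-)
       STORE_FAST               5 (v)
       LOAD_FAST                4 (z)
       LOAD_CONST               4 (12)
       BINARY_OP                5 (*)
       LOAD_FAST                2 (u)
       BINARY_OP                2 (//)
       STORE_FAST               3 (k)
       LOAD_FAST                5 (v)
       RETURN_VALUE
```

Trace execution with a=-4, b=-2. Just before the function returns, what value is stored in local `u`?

8

LOAD_FAST_LOAD_FAST a,b → push -4,-2. Stack: [-4, -2]
BINARY_OP - → -4 - -2 = -2. Stack: [-2]
STORE_FAST u → u=-2. Stack: []
LOAD_FAST b → push -2. Stack: [-2]
LOAD_CONST → push 10. Stack: [-2, 10]
BINARY_OP % → -2 % 10 = 8. Stack: [8]
STORE_FAST u → u=8. Stack: []
LOAD_FAST_LOAD_FAST u,a → push 8,-4. Stack: [8, -4]
BINARY_OP + → 8 + -4 = 4. Stack: [4]
LOAD_FAST a → push -4. Stack: [4, -4]
BINARY_OP & → 4 & -4 = 4. Stack: [4]
STORE_FAST k → k=4. Stack: []
LOAD_FAST_LOAD_FAST b,u → push -2,8. Stack: [-2, 8]
BINARY_OP % → -2 % 8 = 6. Stack: [6]
LOAD_FAST_LOAD_FAST k,u → push 4,8. Stack: [6, 4, 8]
BINARY_OP - → 4 - 8 = -4. Stack: [6, -4]
BINARY_OP - → 6 - -4 = 10. Stack: [10]
STORE_FAST z → z=10. Stack: []
LOAD_CONST → push 11. Stack: [11]
LOAD_FAST z → push 10. Stack: [11, 10]
BINARY_OP // → 11 // 10 = 1. Stack: [1]
LOAD_CONST → push 8. Stack: [1, 8]
BINARY_OP - → 1 - 8 = -7. Stack: [-7]
STORE_FAST v → v=-7. Stack: []
LOAD_FAST z → push 10. Stack: [10]
LOAD_CONST → push 12. Stack: [10, 12]
BINARY_OP * → 10 * 12 = 120. Stack: [120]
LOAD_FAST u → push 8. Stack: [120, 8]
BINARY_OP // → 120 // 8 = 15. Stack: [15]
STORE_FAST k → k=15. Stack: []
LOAD_FAST v → push -7. Stack: [-7]
RETURN_VALUE → return -7.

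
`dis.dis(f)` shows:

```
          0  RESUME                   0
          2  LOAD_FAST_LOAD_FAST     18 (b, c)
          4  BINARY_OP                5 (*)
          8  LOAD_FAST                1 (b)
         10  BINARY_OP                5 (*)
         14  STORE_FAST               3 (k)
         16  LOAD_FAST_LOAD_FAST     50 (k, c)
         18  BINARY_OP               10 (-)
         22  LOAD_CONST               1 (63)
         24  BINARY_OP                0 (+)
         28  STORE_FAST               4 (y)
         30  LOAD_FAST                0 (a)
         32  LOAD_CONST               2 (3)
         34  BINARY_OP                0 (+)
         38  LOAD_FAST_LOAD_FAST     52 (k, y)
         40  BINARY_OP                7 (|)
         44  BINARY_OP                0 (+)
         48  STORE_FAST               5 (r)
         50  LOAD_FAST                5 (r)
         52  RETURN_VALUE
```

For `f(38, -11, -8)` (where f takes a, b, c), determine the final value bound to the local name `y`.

LOAD_FAST_LOAD_FAST b,c → push -11,-8. Stack: [-11, -8]
BINARY_OP * → -11 * -8 = 88. Stack: [88]
LOAD_FAST b → push -11. Stack: [88, -11]
BINARY_OP * → 88 * -11 = -968. Stack: [-968]
STORE_FAST k → k=-968. Stack: []
LOAD_FAST_LOAD_FAST k,c → push -968,-8. Stack: [-968, -8]
BINARY_OP - → -968 - -8 = -960. Stack: [-960]
LOAD_CONST → push 63. Stack: [-960, 63]
BINARY_OP + → -960 + 63 = -897. Stack: [-897]
STORE_FAST y → y=-897. Stack: []
LOAD_FAST a → push 38. Stack: [38]
LOAD_CONST → push 3. Stack: [38, 3]
BINARY_OP + → 38 + 3 = 41. Stack: [41]
LOAD_FAST_LOAD_FAST k,y → push -968,-897. Stack: [41, -968, -897]
BINARY_OP | → -968 | -897 = -897. Stack: [41, -897]
BINARY_OP + → 41 + -897 = -856. Stack: [-856]
STORE_FAST r → r=-856. Stack: []
LOAD_FAST r → push -856. Stack: [-856]
RETURN_VALUE → return -856.

-897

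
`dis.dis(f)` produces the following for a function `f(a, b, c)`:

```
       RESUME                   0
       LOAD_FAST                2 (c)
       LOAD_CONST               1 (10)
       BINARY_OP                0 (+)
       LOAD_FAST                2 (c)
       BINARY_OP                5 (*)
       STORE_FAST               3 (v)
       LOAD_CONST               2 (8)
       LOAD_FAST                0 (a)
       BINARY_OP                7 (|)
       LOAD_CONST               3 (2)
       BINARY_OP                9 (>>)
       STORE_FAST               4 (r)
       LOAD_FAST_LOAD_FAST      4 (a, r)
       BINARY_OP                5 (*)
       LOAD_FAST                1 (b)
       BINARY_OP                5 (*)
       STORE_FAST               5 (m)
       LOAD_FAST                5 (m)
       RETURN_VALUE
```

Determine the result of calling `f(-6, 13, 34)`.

156

LOAD_FAST c → push 34. Stack: [34]
LOAD_CONST → push 10. Stack: [34, 10]
BINARY_OP + → 34 + 10 = 44. Stack: [44]
LOAD_FAST c → push 34. Stack: [44, 34]
BINARY_OP * → 44 * 34 = 1496. Stack: [1496]
STORE_FAST v → v=1496. Stack: []
LOAD_CONST → push 8. Stack: [8]
LOAD_FAST a → push -6. Stack: [8, -6]
BINARY_OP | → 8 | -6 = -6. Stack: [-6]
LOAD_CONST → push 2. Stack: [-6, 2]
BINARY_OP >> → -6 >> 2 = -2. Stack: [-2]
STORE_FAST r → r=-2. Stack: []
LOAD_FAST_LOAD_FAST a,r → push -6,-2. Stack: [-6, -2]
BINARY_OP * → -6 * -2 = 12. Stack: [12]
LOAD_FAST b → push 13. Stack: [12, 13]
BINARY_OP * → 12 * 13 = 156. Stack: [156]
STORE_FAST m → m=156. Stack: []
LOAD_FAST m → push 156. Stack: [156]
RETURN_VALUE → return 156.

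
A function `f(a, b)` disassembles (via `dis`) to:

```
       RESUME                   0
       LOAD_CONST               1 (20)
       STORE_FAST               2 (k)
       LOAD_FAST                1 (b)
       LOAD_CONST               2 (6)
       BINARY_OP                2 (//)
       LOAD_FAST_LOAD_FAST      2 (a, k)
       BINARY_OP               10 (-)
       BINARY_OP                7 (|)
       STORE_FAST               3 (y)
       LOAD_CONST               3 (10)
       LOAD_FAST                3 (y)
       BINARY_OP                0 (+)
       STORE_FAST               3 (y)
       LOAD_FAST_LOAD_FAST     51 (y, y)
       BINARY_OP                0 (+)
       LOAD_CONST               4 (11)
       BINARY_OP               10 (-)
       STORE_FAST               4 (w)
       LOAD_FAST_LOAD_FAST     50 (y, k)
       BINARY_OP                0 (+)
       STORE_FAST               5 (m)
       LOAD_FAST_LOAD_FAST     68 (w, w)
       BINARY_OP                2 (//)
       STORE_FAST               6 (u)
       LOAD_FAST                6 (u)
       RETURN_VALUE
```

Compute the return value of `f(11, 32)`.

LOAD_CONST → push 20. Stack: [20]
STORE_FAST k → k=20. Stack: []
LOAD_FAST b → push 32. Stack: [32]
LOAD_CONST → push 6. Stack: [32, 6]
BINARY_OP // → 32 // 6 = 5. Stack: [5]
LOAD_FAST_LOAD_FAST a,k → push 11,20. Stack: [5, 11, 20]
BINARY_OP - → 11 - 20 = -9. Stack: [5, -9]
BINARY_OP | → 5 | -9 = -9. Stack: [-9]
STORE_FAST y → y=-9. Stack: []
LOAD_CONST → push 10. Stack: [10]
LOAD_FAST y → push -9. Stack: [10, -9]
BINARY_OP + → 10 + -9 = 1. Stack: [1]
STORE_FAST y → y=1. Stack: []
LOAD_FAST_LOAD_FAST y,y → push 1,1. Stack: [1, 1]
BINARY_OP + → 1 + 1 = 2. Stack: [2]
LOAD_CONST → push 11. Stack: [2, 11]
BINARY_OP - → 2 - 11 = -9. Stack: [-9]
STORE_FAST w → w=-9. Stack: []
LOAD_FAST_LOAD_FAST y,k → push 1,20. Stack: [1, 20]
BINARY_OP + → 1 + 20 = 21. Stack: [21]
STORE_FAST m → m=21. Stack: []
LOAD_FAST_LOAD_FAST w,w → push -9,-9. Stack: [-9, -9]
BINARY_OP // → -9 // -9 = 1. Stack: [1]
STORE_FAST u → u=1. Stack: []
LOAD_FAST u → push 1. Stack: [1]
RETURN_VALUE → return 1.

1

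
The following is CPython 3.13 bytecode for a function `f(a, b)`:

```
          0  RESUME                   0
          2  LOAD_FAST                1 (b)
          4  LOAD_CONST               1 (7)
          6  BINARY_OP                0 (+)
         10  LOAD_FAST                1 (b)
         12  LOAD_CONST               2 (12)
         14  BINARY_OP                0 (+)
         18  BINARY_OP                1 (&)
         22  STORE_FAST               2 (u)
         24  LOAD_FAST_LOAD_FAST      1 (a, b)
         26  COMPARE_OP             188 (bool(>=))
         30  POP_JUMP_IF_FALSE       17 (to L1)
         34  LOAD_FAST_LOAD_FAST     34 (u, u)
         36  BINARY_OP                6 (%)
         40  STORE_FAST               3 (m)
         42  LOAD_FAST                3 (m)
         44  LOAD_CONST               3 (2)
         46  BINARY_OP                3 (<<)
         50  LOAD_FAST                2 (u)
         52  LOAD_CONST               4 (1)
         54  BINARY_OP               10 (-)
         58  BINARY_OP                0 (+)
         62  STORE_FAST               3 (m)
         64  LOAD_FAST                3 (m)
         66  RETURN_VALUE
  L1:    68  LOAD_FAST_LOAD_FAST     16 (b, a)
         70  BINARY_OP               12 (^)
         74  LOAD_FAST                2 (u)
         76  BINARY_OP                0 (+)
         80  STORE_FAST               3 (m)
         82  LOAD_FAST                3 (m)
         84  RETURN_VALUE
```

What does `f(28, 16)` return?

LOAD_FAST b → push 16. Stack: [16]
LOAD_CONST → push 7. Stack: [16, 7]
BINARY_OP + → 16 + 7 = 23. Stack: [23]
LOAD_FAST b → push 16. Stack: [23, 16]
LOAD_CONST → push 12. Stack: [23, 16, 12]
BINARY_OP + → 16 + 12 = 28. Stack: [23, 28]
BINARY_OP & → 23 & 28 = 20. Stack: [20]
STORE_FAST u → u=20. Stack: []
LOAD_FAST_LOAD_FAST a,b → push 28,16. Stack: [28, 16]
COMPARE_OP bool(>=) → 28 vs 16 = True. Stack: [True]
POP_JUMP_IF_FALSE → pop True; no jump. Stack: []
LOAD_FAST_LOAD_FAST u,u → push 20,20. Stack: [20, 20]
BINARY_OP % → 20 % 20 = 0. Stack: [0]
STORE_FAST m → m=0. Stack: []
LOAD_FAST m → push 0. Stack: [0]
LOAD_CONST → push 2. Stack: [0, 2]
BINARY_OP << → 0 << 2 = 0. Stack: [0]
LOAD_FAST u → push 20. Stack: [0, 20]
LOAD_CONST → push 1. Stack: [0, 20, 1]
BINARY_OP - → 20 - 1 = 19. Stack: [0, 19]
BINARY_OP + → 0 + 19 = 19. Stack: [19]
STORE_FAST m → m=19. Stack: []
LOAD_FAST m → push 19. Stack: [19]
RETURN_VALUE → return 19.

19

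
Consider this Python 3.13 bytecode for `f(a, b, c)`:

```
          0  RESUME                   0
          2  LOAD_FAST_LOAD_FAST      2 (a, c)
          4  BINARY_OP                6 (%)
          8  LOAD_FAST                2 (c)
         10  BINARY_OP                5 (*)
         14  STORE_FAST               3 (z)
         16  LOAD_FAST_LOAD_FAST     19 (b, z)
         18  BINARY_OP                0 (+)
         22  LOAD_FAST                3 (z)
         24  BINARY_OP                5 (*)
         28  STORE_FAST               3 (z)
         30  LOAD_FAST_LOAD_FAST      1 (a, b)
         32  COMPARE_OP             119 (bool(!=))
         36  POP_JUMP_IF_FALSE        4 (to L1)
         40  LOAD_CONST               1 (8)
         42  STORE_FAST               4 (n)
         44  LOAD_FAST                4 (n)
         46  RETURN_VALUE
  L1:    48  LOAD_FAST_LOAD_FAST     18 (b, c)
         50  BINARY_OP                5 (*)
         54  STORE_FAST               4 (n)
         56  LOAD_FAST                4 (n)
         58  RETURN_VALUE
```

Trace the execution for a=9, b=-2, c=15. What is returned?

LOAD_FAST_LOAD_FAST a,c → push 9,15. Stack: [9, 15]
BINARY_OP % → 9 % 15 = 9. Stack: [9]
LOAD_FAST c → push 15. Stack: [9, 15]
BINARY_OP * → 9 * 15 = 135. Stack: [135]
STORE_FAST z → z=135. Stack: []
LOAD_FAST_LOAD_FAST b,z → push -2,135. Stack: [-2, 135]
BINARY_OP + → -2 + 135 = 133. Stack: [133]
LOAD_FAST z → push 135. Stack: [133, 135]
BINARY_OP * → 133 * 135 = 17955. Stack: [17955]
STORE_FAST z → z=17955. Stack: []
LOAD_FAST_LOAD_FAST a,b → push 9,-2. Stack: [9, -2]
COMPARE_OP bool(!=) → 9 vs -2 = True. Stack: [True]
POP_JUMP_IF_FALSE → pop True; no jump. Stack: []
LOAD_CONST → push 8. Stack: [8]
STORE_FAST n → n=8. Stack: []
LOAD_FAST n → push 8. Stack: [8]
RETURN_VALUE → return 8.

8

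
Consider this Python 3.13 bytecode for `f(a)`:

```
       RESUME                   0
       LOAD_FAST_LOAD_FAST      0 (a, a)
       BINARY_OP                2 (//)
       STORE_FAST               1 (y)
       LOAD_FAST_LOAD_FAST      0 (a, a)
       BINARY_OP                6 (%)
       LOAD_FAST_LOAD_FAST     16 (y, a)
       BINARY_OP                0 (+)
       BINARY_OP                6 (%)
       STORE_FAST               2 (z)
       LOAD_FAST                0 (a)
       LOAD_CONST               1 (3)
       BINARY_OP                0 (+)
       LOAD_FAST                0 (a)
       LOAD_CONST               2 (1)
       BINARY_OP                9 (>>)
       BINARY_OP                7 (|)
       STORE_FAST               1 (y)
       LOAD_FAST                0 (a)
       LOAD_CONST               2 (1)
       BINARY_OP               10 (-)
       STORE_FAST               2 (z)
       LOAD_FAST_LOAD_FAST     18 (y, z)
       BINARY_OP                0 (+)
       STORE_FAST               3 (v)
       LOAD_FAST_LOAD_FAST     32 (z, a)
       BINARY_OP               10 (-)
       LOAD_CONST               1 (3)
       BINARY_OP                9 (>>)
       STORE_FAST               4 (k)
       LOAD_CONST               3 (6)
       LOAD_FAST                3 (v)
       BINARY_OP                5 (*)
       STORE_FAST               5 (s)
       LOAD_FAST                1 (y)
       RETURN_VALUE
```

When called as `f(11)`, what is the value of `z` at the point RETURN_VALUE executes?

10

LOAD_FAST_LOAD_FAST a,a → push 11,11. Stack: [11, 11]
BINARY_OP // → 11 // 11 = 1. Stack: [1]
STORE_FAST y → y=1. Stack: []
LOAD_FAST_LOAD_FAST a,a → push 11,11. Stack: [11, 11]
BINARY_OP % → 11 % 11 = 0. Stack: [0]
LOAD_FAST_LOAD_FAST y,a → push 1,11. Stack: [0, 1, 11]
BINARY_OP + → 1 + 11 = 12. Stack: [0, 12]
BINARY_OP % → 0 % 12 = 0. Stack: [0]
STORE_FAST z → z=0. Stack: []
LOAD_FAST a → push 11. Stack: [11]
LOAD_CONST → push 3. Stack: [11, 3]
BINARY_OP + → 11 + 3 = 14. Stack: [14]
LOAD_FAST a → push 11. Stack: [14, 11]
LOAD_CONST → push 1. Stack: [14, 11, 1]
BINARY_OP >> → 11 >> 1 = 5. Stack: [14, 5]
BINARY_OP | → 14 | 5 = 15. Stack: [15]
STORE_FAST y → y=15. Stack: []
LOAD_FAST a → push 11. Stack: [11]
LOAD_CONST → push 1. Stack: [11, 1]
BINARY_OP - → 11 - 1 = 10. Stack: [10]
STORE_FAST z → z=10. Stack: []
LOAD_FAST_LOAD_FAST y,z → push 15,10. Stack: [15, 10]
BINARY_OP + → 15 + 10 = 25. Stack: [25]
STORE_FAST v → v=25. Stack: []
LOAD_FAST_LOAD_FAST z,a → push 10,11. Stack: [10, 11]
BINARY_OP - → 10 - 11 = -1. Stack: [-1]
LOAD_CONST → push 3. Stack: [-1, 3]
BINARY_OP >> → -1 >> 3 = -1. Stack: [-1]
STORE_FAST k → k=-1. Stack: []
LOAD_CONST → push 6. Stack: [6]
LOAD_FAST v → push 25. Stack: [6, 25]
BINARY_OP * → 6 * 25 = 150. Stack: [150]
STORE_FAST s → s=150. Stack: []
LOAD_FAST y → push 15. Stack: [15]
RETURN_VALUE → return 15.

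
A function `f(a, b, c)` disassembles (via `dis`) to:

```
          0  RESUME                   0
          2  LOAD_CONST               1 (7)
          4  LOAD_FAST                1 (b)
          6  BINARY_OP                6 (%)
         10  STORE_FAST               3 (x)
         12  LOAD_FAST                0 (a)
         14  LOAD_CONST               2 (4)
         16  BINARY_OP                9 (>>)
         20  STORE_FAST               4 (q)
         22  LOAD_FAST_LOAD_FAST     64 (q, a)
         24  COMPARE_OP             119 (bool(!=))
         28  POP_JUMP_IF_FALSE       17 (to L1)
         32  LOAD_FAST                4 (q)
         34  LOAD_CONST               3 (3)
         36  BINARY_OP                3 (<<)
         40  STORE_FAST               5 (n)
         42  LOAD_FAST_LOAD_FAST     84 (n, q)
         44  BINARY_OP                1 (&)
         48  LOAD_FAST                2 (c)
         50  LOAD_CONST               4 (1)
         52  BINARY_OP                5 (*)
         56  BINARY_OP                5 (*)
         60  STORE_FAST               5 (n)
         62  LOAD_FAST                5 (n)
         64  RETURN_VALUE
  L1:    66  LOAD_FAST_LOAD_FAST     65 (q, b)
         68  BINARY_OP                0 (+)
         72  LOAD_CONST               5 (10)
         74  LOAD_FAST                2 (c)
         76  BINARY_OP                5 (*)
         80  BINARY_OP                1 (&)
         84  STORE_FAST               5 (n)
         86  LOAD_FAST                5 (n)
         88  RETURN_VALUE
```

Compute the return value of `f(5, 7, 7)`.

0

LOAD_CONST → push 7. Stack: [7]
LOAD_FAST b → push 7. Stack: [7, 7]
BINARY_OP % → 7 % 7 = 0. Stack: [0]
STORE_FAST x → x=0. Stack: []
LOAD_FAST a → push 5. Stack: [5]
LOAD_CONST → push 4. Stack: [5, 4]
BINARY_OP >> → 5 >> 4 = 0. Stack: [0]
STORE_FAST q → q=0. Stack: []
LOAD_FAST_LOAD_FAST q,a → push 0,5. Stack: [0, 5]
COMPARE_OP bool(!=) → 0 vs 5 = True. Stack: [True]
POP_JUMP_IF_FALSE → pop True; no jump. Stack: []
LOAD_FAST q → push 0. Stack: [0]
LOAD_CONST → push 3. Stack: [0, 3]
BINARY_OP << → 0 << 3 = 0. Stack: [0]
STORE_FAST n → n=0. Stack: []
LOAD_FAST_LOAD_FAST n,q → push 0,0. Stack: [0, 0]
BINARY_OP & → 0 & 0 = 0. Stack: [0]
LOAD_FAST c → push 7. Stack: [0, 7]
LOAD_CONST → push 1. Stack: [0, 7, 1]
BINARY_OP * → 7 * 1 = 7. Stack: [0, 7]
BINARY_OP * → 0 * 7 = 0. Stack: [0]
STORE_FAST n → n=0. Stack: []
LOAD_FAST n → push 0. Stack: [0]
RETURN_VALUE → return 0.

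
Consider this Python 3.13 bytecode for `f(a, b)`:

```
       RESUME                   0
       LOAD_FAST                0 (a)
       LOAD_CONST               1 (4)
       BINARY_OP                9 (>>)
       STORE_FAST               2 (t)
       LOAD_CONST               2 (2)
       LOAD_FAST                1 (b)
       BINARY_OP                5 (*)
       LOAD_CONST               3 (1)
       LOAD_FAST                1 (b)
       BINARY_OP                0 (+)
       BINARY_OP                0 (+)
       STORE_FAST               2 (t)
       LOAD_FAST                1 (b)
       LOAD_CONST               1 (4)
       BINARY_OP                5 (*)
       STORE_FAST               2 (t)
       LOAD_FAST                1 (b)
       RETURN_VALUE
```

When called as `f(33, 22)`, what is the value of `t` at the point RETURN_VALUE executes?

LOAD_FAST a → push 33. Stack: [33]
LOAD_CONST → push 4. Stack: [33, 4]
BINARY_OP >> → 33 >> 4 = 2. Stack: [2]
STORE_FAST t → t=2. Stack: []
LOAD_CONST → push 2. Stack: [2]
LOAD_FAST b → push 22. Stack: [2, 22]
BINARY_OP * → 2 * 22 = 44. Stack: [44]
LOAD_CONST → push 1. Stack: [44, 1]
LOAD_FAST b → push 22. Stack: [44, 1, 22]
BINARY_OP + → 1 + 22 = 23. Stack: [44, 23]
BINARY_OP + → 44 + 23 = 67. Stack: [67]
STORE_FAST t → t=67. Stack: []
LOAD_FAST b → push 22. Stack: [22]
LOAD_CONST → push 4. Stack: [22, 4]
BINARY_OP * → 22 * 4 = 88. Stack: [88]
STORE_FAST t → t=88. Stack: []
LOAD_FAST b → push 22. Stack: [22]
RETURN_VALUE → return 22.

88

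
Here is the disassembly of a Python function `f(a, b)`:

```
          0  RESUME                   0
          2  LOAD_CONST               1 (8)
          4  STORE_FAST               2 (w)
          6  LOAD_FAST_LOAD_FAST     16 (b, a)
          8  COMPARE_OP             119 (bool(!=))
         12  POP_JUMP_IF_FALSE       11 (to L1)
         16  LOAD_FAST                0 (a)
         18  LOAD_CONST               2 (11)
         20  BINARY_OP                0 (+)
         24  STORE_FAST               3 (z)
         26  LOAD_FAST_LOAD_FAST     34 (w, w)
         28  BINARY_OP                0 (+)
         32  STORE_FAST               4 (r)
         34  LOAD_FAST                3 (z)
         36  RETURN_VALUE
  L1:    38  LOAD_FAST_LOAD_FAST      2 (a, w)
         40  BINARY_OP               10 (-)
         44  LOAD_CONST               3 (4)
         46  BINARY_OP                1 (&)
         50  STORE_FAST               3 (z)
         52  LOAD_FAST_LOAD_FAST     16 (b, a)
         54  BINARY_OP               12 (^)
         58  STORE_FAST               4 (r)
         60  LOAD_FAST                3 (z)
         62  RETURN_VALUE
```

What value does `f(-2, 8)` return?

LOAD_CONST → push 8. Stack: [8]
STORE_FAST w → w=8. Stack: []
LOAD_FAST_LOAD_FAST b,a → push 8,-2. Stack: [8, -2]
COMPARE_OP bool(!=) → 8 vs -2 = True. Stack: [True]
POP_JUMP_IF_FALSE → pop True; no jump. Stack: []
LOAD_FAST a → push -2. Stack: [-2]
LOAD_CONST → push 11. Stack: [-2, 11]
BINARY_OP + → -2 + 11 = 9. Stack: [9]
STORE_FAST z → z=9. Stack: []
LOAD_FAST_LOAD_FAST w,w → push 8,8. Stack: [8, 8]
BINARY_OP + → 8 + 8 = 16. Stack: [16]
STORE_FAST r → r=16. Stack: []
LOAD_FAST z → push 9. Stack: [9]
RETURN_VALUE → return 9.

9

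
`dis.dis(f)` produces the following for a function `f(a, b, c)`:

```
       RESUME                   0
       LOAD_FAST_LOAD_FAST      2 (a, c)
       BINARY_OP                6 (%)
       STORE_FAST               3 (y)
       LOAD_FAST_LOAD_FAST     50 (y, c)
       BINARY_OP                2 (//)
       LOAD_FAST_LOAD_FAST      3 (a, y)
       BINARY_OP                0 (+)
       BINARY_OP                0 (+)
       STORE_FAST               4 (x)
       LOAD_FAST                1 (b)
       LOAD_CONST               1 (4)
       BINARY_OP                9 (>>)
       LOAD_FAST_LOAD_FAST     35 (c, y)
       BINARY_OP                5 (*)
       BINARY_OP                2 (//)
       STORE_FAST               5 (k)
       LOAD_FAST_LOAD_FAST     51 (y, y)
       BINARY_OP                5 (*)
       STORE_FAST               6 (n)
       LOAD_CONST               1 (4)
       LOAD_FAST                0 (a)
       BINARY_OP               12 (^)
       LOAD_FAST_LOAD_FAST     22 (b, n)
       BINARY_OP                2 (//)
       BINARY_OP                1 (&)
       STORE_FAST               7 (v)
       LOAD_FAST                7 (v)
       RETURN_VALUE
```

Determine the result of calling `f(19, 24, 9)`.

16

LOAD_FAST_LOAD_FAST a,c → push 19,9. Stack: [19, 9]
BINARY_OP % → 19 % 9 = 1. Stack: [1]
STORE_FAST y → y=1. Stack: []
LOAD_FAST_LOAD_FAST y,c → push 1,9. Stack: [1, 9]
BINARY_OP // → 1 // 9 = 0. Stack: [0]
LOAD_FAST_LOAD_FAST a,y → push 19,1. Stack: [0, 19, 1]
BINARY_OP + → 19 + 1 = 20. Stack: [0, 20]
BINARY_OP + → 0 + 20 = 20. Stack: [20]
STORE_FAST x → x=20. Stack: []
LOAD_FAST b → push 24. Stack: [24]
LOAD_CONST → push 4. Stack: [24, 4]
BINARY_OP >> → 24 >> 4 = 1. Stack: [1]
LOAD_FAST_LOAD_FAST c,y → push 9,1. Stack: [1, 9, 1]
BINARY_OP * → 9 * 1 = 9. Stack: [1, 9]
BINARY_OP // → 1 // 9 = 0. Stack: [0]
STORE_FAST k → k=0. Stack: []
LOAD_FAST_LOAD_FAST y,y → push 1,1. Stack: [1, 1]
BINARY_OP * → 1 * 1 = 1. Stack: [1]
STORE_FAST n → n=1. Stack: []
LOAD_CONST → push 4. Stack: [4]
LOAD_FAST a → push 19. Stack: [4, 19]
BINARY_OP ^ → 4 ^ 19 = 23. Stack: [23]
LOAD_FAST_LOAD_FAST b,n → push 24,1. Stack: [23, 24, 1]
BINARY_OP // → 24 // 1 = 24. Stack: [23, 24]
BINARY_OP & → 23 & 24 = 16. Stack: [16]
STORE_FAST v → v=16. Stack: []
LOAD_FAST v → push 16. Stack: [16]
RETURN_VALUE → return 16.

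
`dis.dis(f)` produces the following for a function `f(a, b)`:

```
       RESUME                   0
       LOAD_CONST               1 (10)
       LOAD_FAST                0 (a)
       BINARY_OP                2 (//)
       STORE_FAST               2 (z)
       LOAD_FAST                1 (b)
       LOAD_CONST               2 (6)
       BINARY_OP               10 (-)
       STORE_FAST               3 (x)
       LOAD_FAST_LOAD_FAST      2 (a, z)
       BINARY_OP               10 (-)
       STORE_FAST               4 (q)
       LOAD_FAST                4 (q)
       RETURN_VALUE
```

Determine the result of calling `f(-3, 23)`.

1

LOAD_CONST → push 10. Stack: [10]
LOAD_FAST a → push -3. Stack: [10, -3]
BINARY_OP // → 10 // -3 = -4. Stack: [-4]
STORE_FAST z → z=-4. Stack: []
LOAD_FAST b → push 23. Stack: [23]
LOAD_CONST → push 6. Stack: [23, 6]
BINARY_OP - → 23 - 6 = 17. Stack: [17]
STORE_FAST x → x=17. Stack: []
LOAD_FAST_LOAD_FAST a,z → push -3,-4. Stack: [-3, -4]
BINARY_OP - → -3 - -4 = 1. Stack: [1]
STORE_FAST q → q=1. Stack: []
LOAD_FAST q → push 1. Stack: [1]
RETURN_VALUE → return 1.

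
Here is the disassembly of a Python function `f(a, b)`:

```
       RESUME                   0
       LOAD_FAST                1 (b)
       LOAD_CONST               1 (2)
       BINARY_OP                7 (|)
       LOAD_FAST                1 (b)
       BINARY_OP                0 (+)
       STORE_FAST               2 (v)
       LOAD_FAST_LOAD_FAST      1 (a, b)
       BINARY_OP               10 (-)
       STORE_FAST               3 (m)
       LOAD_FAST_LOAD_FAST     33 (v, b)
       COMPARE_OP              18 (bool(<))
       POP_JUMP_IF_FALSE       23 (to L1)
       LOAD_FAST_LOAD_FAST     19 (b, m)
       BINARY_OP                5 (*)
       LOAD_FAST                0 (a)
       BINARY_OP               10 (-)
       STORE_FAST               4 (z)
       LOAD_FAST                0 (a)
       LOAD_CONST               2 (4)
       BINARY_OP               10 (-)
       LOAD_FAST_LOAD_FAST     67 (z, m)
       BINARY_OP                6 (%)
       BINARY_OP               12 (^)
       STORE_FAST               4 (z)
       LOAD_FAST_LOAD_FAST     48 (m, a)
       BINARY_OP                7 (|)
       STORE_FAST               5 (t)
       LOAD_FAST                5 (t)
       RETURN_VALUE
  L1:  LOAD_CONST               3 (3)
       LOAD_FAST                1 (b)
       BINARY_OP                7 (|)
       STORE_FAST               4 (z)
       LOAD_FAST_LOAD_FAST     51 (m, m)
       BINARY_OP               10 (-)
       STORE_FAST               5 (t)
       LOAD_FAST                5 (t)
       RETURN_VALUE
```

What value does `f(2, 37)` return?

0

LOAD_FAST b → push 37. Stack: [37]
LOAD_CONST → push 2. Stack: [37, 2]
BINARY_OP | → 37 | 2 = 39. Stack: [39]
LOAD_FAST b → push 37. Stack: [39, 37]
BINARY_OP + → 39 + 37 = 76. Stack: [76]
STORE_FAST v → v=76. Stack: []
LOAD_FAST_LOAD_FAST a,b → push 2,37. Stack: [2, 37]
BINARY_OP - → 2 - 37 = -35. Stack: [-35]
STORE_FAST m → m=-35. Stack: []
LOAD_FAST_LOAD_FAST v,b → push 76,37. Stack: [76, 37]
COMPARE_OP bool(<) → 76 vs 37 = False. Stack: [False]
POP_JUMP_IF_FALSE → pop False; jump. Stack: []
LOAD_CONST → push 3. Stack: [3]
LOAD_FAST b → push 37. Stack: [3, 37]
BINARY_OP | → 3 | 37 = 39. Stack: [39]
STORE_FAST z → z=39. Stack: []
LOAD_FAST_LOAD_FAST m,m → push -35,-35. Stack: [-35, -35]
BINARY_OP - → -35 - -35 = 0. Stack: [0]
STORE_FAST t → t=0. Stack: []
LOAD_FAST t → push 0. Stack: [0]
RETURN_VALUE → return 0.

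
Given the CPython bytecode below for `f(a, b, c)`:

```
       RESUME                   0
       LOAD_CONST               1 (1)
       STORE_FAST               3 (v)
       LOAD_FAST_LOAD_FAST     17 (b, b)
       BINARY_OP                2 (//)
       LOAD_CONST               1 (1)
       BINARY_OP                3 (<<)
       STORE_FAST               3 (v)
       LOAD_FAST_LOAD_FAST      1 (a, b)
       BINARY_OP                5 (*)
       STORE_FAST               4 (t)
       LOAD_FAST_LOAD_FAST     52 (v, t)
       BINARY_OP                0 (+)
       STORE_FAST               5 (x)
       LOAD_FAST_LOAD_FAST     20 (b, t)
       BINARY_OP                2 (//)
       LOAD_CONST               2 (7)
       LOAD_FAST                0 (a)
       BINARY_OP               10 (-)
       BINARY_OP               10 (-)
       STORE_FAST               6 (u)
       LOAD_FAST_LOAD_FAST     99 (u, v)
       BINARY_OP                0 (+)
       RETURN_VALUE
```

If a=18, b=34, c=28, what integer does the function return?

13

LOAD_CONST → push 1. Stack: [1]
STORE_FAST v → v=1. Stack: []
LOAD_FAST_LOAD_FAST b,b → push 34,34. Stack: [34, 34]
BINARY_OP // → 34 // 34 = 1. Stack: [1]
LOAD_CONST → push 1. Stack: [1, 1]
BINARY_OP << → 1 << 1 = 2. Stack: [2]
STORE_FAST v → v=2. Stack: []
LOAD_FAST_LOAD_FAST a,b → push 18,34. Stack: [18, 34]
BINARY_OP * → 18 * 34 = 612. Stack: [612]
STORE_FAST t → t=612. Stack: []
LOAD_FAST_LOAD_FAST v,t → push 2,612. Stack: [2, 612]
BINARY_OP + → 2 + 612 = 614. Stack: [614]
STORE_FAST x → x=614. Stack: []
LOAD_FAST_LOAD_FAST b,t → push 34,612. Stack: [34, 612]
BINARY_OP // → 34 // 612 = 0. Stack: [0]
LOAD_CONST → push 7. Stack: [0, 7]
LOAD_FAST a → push 18. Stack: [0, 7, 18]
BINARY_OP - → 7 - 18 = -11. Stack: [0, -11]
BINARY_OP - → 0 - -11 = 11. Stack: [11]
STORE_FAST u → u=11. Stack: []
LOAD_FAST_LOAD_FAST u,v → push 11,2. Stack: [11, 2]
BINARY_OP + → 11 + 2 = 13. Stack: [13]
RETURN_VALUE → return 13.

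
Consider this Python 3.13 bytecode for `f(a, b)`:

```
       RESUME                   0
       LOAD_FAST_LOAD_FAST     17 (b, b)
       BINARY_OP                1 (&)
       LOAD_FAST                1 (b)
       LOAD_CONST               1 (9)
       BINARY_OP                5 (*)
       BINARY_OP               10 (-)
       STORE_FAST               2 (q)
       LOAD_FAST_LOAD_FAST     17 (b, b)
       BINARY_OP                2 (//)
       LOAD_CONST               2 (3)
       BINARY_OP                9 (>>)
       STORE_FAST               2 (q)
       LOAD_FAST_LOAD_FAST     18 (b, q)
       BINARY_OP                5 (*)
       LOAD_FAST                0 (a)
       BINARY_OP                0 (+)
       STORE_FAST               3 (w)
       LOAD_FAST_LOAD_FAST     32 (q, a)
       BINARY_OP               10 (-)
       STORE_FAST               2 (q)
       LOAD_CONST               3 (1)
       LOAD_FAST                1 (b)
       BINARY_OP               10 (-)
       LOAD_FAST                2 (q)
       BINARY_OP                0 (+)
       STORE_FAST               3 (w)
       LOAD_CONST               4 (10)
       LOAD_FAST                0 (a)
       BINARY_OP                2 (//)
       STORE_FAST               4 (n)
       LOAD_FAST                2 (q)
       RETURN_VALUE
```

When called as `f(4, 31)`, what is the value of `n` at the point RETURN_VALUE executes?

2

LOAD_FAST_LOAD_FAST b,b → push 31,31. Stack: [31, 31]
BINARY_OP & → 31 & 31 = 31. Stack: [31]
LOAD_FAST b → push 31. Stack: [31, 31]
LOAD_CONST → push 9. Stack: [31, 31, 9]
BINARY_OP * → 31 * 9 = 279. Stack: [31, 279]
BINARY_OP - → 31 - 279 = -248. Stack: [-248]
STORE_FAST q → q=-248. Stack: []
LOAD_FAST_LOAD_FAST b,b → push 31,31. Stack: [31, 31]
BINARY_OP // → 31 // 31 = 1. Stack: [1]
LOAD_CONST → push 3. Stack: [1, 3]
BINARY_OP >> → 1 >> 3 = 0. Stack: [0]
STORE_FAST q → q=0. Stack: []
LOAD_FAST_LOAD_FAST b,q → push 31,0. Stack: [31, 0]
BINARY_OP * → 31 * 0 = 0. Stack: [0]
LOAD_FAST a → push 4. Stack: [0, 4]
BINARY_OP + → 0 + 4 = 4. Stack: [4]
STORE_FAST w → w=4. Stack: []
LOAD_FAST_LOAD_FAST q,a → push 0,4. Stack: [0, 4]
BINARY_OP - → 0 - 4 = -4. Stack: [-4]
STORE_FAST q → q=-4. Stack: []
LOAD_CONST → push 1. Stack: [1]
LOAD_FAST b → push 31. Stack: [1, 31]
BINARY_OP - → 1 - 31 = -30. Stack: [-30]
LOAD_FAST q → push -4. Stack: [-30, -4]
BINARY_OP + → -30 + -4 = -34. Stack: [-34]
STORE_FAST w → w=-34. Stack: []
LOAD_CONST → push 10. Stack: [10]
LOAD_FAST a → push 4. Stack: [10, 4]
BINARY_OP // → 10 // 4 = 2. Stack: [2]
STORE_FAST n → n=2. Stack: []
LOAD_FAST q → push -4. Stack: [-4]
RETURN_VALUE → return -4.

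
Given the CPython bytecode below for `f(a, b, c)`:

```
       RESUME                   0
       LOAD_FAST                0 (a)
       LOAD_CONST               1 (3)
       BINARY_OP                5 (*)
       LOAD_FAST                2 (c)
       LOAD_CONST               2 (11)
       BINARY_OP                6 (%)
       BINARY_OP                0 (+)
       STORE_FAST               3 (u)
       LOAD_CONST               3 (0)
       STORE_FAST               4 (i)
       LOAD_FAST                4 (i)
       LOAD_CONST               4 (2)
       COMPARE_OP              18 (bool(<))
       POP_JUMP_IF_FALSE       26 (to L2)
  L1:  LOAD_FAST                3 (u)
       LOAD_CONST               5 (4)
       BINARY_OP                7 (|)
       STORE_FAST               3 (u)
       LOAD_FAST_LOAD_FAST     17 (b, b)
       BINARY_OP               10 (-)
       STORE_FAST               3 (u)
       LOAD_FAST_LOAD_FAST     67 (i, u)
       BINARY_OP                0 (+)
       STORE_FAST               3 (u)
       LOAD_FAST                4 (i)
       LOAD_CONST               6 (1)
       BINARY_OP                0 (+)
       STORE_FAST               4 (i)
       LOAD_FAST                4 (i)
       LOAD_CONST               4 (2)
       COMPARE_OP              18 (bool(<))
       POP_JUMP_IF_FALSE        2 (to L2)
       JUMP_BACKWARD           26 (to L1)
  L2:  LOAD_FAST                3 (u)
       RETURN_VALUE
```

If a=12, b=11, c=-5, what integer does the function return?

LOAD_FAST a → push 12. Stack: [12]
LOAD_CONST → push 3. Stack: [12, 3]
BINARY_OP * → 12 * 3 = 36. Stack: [36]
LOAD_FAST c → push -5. Stack: [36, -5]
LOAD_CONST → push 11. Stack: [36, -5, 11]
BINARY_OP % → -5 % 11 = 6. Stack: [36, 6]
BINARY_OP + → 36 + 6 = 42. Stack: [42]
STORE_FAST u → u=42. Stack: []
LOAD_CONST → push 0. Stack: [0]
STORE_FAST i → i=0. Stack: []
LOAD_FAST i → push 0. Stack: [0]
LOAD_CONST → push 2. Stack: [0, 2]
COMPARE_OP bool(<) → 0 vs 2 = True. Stack: [True]
POP_JUMP_IF_FALSE → pop True; no jump. Stack: []
LOAD_FAST u → push 42. Stack: [42]
LOAD_CONST → push 4. Stack: [42, 4]
BINARY_OP | → 42 | 4 = 46. Stack: [46]
STORE_FAST u → u=46. Stack: []
LOAD_FAST_LOAD_FAST b,b → push 11,11. Stack: [11, 11]
BINARY_OP - → 11 - 11 = 0. Stack: [0]
STORE_FAST u → u=0. Stack: []
LOAD_FAST_LOAD_FAST i,u → push 0,0. Stack: [0, 0]
BINARY_OP + → 0 + 0 = 0. Stack: [0]
STORE_FAST u → u=0. Stack: []
LOAD_FAST i → push 0. Stack: [0]
LOAD_CONST → push 1. Stack: [0, 1]
BINARY_OP + → 0 + 1 = 1. Stack: [1]
STORE_FAST i → i=1. Stack: []
LOAD_FAST i → push 1. Stack: [1]
LOAD_CONST → push 2. Stack: [1, 2]
COMPARE_OP bool(<) → 1 vs 2 = True. Stack: [True]
POP_JUMP_IF_FALSE → pop True; no jump. Stack: []
LOAD_FAST u → push 0. Stack: [0]
LOAD_CONST → push 4. Stack: [0, 4]
BINARY_OP | → 0 | 4 = 4. Stack: [4]
STORE_FAST u → u=4. Stack: []
LOAD_FAST_LOAD_FAST b,b → push 11,11. Stack: [11, 11]
BINARY_OP - → 11 - 11 = 0. Stack: [0]
STORE_FAST u → u=0. Stack: []
LOAD_FAST_LOAD_FAST i,u → push 1,0. Stack: [1, 0]
BINARY_OP + → 1 + 0 = 1. Stack: [1]
STORE_FAST u → u=1. Stack: []
LOAD_FAST i → push 1. Stack: [1]
LOAD_CONST → push 1. Stack: [1, 1]
BINARY_OP + → 1 + 1 = 2. Stack: [2]
STORE_FAST i → i=2. Stack: []
LOAD_FAST i → push 2. Stack: [2]
LOAD_CONST → push 2. Stack: [2, 2]
COMPARE_OP bool(<) → 2 vs 2 = False. Stack: [False]
POP_JUMP_IF_FALSE → pop False; jump. Stack: []
LOAD_FAST u → push 1. Stack: [1]
RETURN_VALUE → return 1.

1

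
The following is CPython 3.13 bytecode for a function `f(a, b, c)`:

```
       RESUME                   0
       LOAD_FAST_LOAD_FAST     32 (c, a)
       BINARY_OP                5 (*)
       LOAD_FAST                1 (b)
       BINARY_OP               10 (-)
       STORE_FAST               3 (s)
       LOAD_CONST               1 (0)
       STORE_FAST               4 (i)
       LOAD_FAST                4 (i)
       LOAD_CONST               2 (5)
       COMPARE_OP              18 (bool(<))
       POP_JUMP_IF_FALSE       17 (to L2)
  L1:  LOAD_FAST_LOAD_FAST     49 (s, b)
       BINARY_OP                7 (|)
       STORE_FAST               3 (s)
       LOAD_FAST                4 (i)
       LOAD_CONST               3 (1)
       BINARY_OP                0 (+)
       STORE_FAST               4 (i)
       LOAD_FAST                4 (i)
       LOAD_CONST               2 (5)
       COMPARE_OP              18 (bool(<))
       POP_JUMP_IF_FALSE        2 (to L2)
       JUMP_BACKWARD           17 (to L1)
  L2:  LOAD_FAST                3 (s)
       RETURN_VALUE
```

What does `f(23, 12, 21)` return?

479

LOAD_FAST_LOAD_FAST c,a → push 21,23
BINARY_OP * → 21 * 23 = 483
LOAD_FAST b → push 12
BINARY_OP - → 483 - 12 = 471
STORE_FAST s → s=471
LOAD_CONST → push 0
STORE_FAST i → i=0
LOAD_FAST i → push 0
LOAD_CONST → push 5
COMPARE_OP bool(<) → 0 vs 5 = True
POP_JUMP_IF_FALSE → pop True; no jump
LOAD_FAST_LOAD_FAST s,b → push 471,12
BINARY_OP | → 471 | 12 = 479
STORE_FAST s → s=479
LOAD_FAST i → push 0
LOAD_CONST → push 1
BINARY_OP + → 0 + 1 = 1
STORE_FAST i → i=1
LOAD_FAST i → push 1
LOAD_CONST → push 5
COMPARE_OP bool(<) → 1 vs 5 = True
POP_JUMP_IF_FALSE → pop True; no jump
LOAD_FAST_LOAD_FAST s,b → push 479,12
BINARY_OP | → 479 | 12 = 479
STORE_FAST s → s=479
LOAD_FAST i → push 1
LOAD_CONST → push 1
BINARY_OP + → 1 + 1 = 2
STORE_FAST i → i=2
LOAD_FAST i → push 2
LOAD_CONST → push 5
COMPARE_OP bool(<) → 2 vs 5 = True
POP_JUMP_IF_FALSE → pop True; no jump
LOAD_FAST_LOAD_FAST s,b → push 479,12
BINARY_OP | → 479 | 12 = 479
STORE_FAST s → s=479
LOAD_FAST i → push 2
LOAD_CONST → push 1
BINARY_OP + → 2 + 1 = 3
STORE_FAST i → i=3
LOAD_FAST i → push 3
LOAD_CONST → push 5
COMPARE_OP bool(<) → 3 vs 5 = True
POP_JUMP_IF_FALSE → pop True; no jump
LOAD_FAST_LOAD_FAST s,b → push 479,12
BINARY_OP | → 479 | 12 = 479
STORE_FAST s → s=479
LOAD_FAST i → push 3
LOAD_CONST → push 1
BINARY_OP + → 3 + 1 = 4
STORE_FAST i → i=4
LOAD_FAST i → push 4
LOAD_CONST → push 5
COMPARE_OP bool(<) → 4 vs 5 = True
POP_JUMP_IF_FALSE → pop True; no jump
LOAD_FAST_LOAD_FAST s,b → push 479,12
BINARY_OP | → 479 | 12 = 479
STORE_FAST s → s=479
LOAD_FAST i → push 4
LOAD_CONST → push 1
BINARY_OP + → 4 + 1 = 5
STORE_FAST i → i=5
LOAD_FAST i → push 5
LOAD_CONST → push 5
COMPARE_OP bool(<) → 5 vs 5 = False
POP_JUMP_IF_FALSE → pop False; jump
LOAD_FAST s → push 479
RETURN_VALUE → return 479.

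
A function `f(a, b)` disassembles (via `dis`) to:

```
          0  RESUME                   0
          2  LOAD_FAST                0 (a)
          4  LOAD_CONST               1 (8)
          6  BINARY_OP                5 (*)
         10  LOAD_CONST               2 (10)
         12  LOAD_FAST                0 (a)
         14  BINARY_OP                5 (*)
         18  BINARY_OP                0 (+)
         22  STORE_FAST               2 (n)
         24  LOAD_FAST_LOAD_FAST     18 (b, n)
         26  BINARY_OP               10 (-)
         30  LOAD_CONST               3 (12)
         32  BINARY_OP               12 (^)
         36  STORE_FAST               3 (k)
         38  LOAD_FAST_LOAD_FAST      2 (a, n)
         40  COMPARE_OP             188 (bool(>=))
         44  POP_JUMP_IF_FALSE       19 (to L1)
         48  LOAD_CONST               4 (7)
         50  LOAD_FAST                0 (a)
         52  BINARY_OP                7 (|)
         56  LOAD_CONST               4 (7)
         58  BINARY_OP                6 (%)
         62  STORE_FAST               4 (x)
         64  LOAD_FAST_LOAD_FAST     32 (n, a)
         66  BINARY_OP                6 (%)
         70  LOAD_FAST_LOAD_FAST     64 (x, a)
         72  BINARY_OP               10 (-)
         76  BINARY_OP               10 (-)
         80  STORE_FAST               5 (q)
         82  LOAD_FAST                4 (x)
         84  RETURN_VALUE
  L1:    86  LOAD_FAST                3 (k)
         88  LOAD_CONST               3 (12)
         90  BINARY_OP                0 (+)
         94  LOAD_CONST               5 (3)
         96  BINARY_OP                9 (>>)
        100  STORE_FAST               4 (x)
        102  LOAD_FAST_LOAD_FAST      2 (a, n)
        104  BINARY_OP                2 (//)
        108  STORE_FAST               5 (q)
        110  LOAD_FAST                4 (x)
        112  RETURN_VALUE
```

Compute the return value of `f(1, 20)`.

LOAD_FAST a → push 1. Stack: [1]
LOAD_CONST → push 8. Stack: [1, 8]
BINARY_OP * → 1 * 8 = 8. Stack: [8]
LOAD_CONST → push 10. Stack: [8, 10]
LOAD_FAST a → push 1. Stack: [8, 10, 1]
BINARY_OP * → 10 * 1 = 10. Stack: [8, 10]
BINARY_OP + → 8 + 10 = 18. Stack: [18]
STORE_FAST n → n=18. Stack: []
LOAD_FAST_LOAD_FAST b,n → push 20,18. Stack: [20, 18]
BINARY_OP - → 20 - 18 = 2. Stack: [2]
LOAD_CONST → push 12. Stack: [2, 12]
BINARY_OP ^ → 2 ^ 12 = 14. Stack: [14]
STORE_FAST k → k=14. Stack: []
LOAD_FAST_LOAD_FAST a,n → push 1,18. Stack: [1, 18]
COMPARE_OP bool(>=) → 1 vs 18 = False. Stack: [False]
POP_JUMP_IF_FALSE → pop False; jump. Stack: []
LOAD_FAST k → push 14. Stack: [14]
LOAD_CONST → push 12. Stack: [14, 12]
BINARY_OP + → 14 + 12 = 26. Stack: [26]
LOAD_CONST → push 3. Stack: [26, 3]
BINARY_OP >> → 26 >> 3 = 3. Stack: [3]
STORE_FAST x → x=3. Stack: []
LOAD_FAST_LOAD_FAST a,n → push 1,18. Stack: [1, 18]
BINARY_OP // → 1 // 18 = 0. Stack: [0]
STORE_FAST q → q=0. Stack: []
LOAD_FAST x → push 3. Stack: [3]
RETURN_VALUE → return 3.

3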